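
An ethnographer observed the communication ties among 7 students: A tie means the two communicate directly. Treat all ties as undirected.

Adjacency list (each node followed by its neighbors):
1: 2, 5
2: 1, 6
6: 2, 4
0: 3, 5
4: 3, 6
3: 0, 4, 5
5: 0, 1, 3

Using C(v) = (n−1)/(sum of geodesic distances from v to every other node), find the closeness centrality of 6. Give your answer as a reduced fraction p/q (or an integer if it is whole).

1/2

Distances from 6: 0:3, 1:2, 2:1, 3:2, 4:1, 5:3. Sum = 12.
n = 7, so closeness = 6/12 = 1/2.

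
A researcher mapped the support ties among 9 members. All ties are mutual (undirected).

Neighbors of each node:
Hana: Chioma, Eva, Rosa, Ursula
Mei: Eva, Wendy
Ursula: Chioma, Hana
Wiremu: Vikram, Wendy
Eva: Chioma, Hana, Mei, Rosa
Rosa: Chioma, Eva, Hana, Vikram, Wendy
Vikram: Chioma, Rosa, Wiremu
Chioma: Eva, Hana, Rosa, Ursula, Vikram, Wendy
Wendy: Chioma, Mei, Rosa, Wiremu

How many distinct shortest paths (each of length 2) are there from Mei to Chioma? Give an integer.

2

The shortest distance is 2. The length-2 paths are: Mei–Eva–Chioma; Mei–Wendy–Chioma.
That gives 2 distinct shortest paths.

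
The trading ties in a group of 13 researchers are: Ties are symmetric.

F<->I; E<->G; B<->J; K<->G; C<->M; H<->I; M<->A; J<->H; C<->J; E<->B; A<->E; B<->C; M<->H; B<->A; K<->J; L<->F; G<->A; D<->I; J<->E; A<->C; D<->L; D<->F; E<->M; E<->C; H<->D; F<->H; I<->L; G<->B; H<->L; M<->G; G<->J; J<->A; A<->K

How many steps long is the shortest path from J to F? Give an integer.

2

One shortest route is J – H – F, which uses 2 edges, and J and F are not directly tied, so nothing shorter exists. So d(J,F) = 2.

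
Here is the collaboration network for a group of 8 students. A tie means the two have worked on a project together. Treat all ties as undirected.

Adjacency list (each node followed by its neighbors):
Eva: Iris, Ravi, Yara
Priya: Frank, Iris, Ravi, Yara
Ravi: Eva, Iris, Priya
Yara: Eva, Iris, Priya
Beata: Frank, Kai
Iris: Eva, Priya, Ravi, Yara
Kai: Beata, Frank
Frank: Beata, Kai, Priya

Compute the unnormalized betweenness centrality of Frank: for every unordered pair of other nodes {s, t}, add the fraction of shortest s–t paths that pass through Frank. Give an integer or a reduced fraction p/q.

10

Pairs whose geodesics pass through Frank — Ravi–Kai: 1; Ravi–Beata: 1; Yara–Kai: 1; Yara–Beata: 1; Priya–Kai: 1; Priya–Beata: 1; Eva–Kai: 3/3; Eva–Beata: 3/3; Iris–Kai: 1; Iris–Beata: 1.
All other pairs contribute 0.
Summing the contributions gives betweenness(Frank) = 10.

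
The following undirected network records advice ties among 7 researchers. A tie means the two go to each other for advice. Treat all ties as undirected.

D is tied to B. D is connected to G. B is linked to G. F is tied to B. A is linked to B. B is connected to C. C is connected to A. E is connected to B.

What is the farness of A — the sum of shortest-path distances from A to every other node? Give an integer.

10

Distances from A: B:1, C:1, D:2, E:2, F:2, G:2.
Sum = 1 + 1 + 2 + 2 + 2 + 2 = 10.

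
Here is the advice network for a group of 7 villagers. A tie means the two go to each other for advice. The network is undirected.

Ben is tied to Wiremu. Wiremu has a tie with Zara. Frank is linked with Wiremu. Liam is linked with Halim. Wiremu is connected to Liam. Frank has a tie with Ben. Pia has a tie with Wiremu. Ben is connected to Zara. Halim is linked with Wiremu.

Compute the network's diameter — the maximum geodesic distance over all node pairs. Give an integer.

2

Eccentricity of each node (its greatest distance to any other): Ben:2, Frank:2, Halim:2, Liam:2, Pia:2, Wiremu:1, Zara:2.
The maximum eccentricity is 2, realized for instance by the pair Zara–Liam via Zara – Wiremu – Liam. So the diameter is 2.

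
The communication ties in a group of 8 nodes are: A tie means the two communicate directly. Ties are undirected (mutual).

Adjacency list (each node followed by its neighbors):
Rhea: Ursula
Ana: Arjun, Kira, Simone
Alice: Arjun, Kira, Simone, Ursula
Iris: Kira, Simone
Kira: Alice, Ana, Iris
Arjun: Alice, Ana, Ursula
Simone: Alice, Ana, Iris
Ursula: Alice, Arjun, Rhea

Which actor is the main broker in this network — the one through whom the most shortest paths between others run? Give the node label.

Alice

Unnormalized betweenness of each node: Alice:47/6, Ana:11/6, Arjun:7/3, Iris:1/3, Kira:17/6, Rhea:0, Simone:17/6, Ursula:6.
Alice has the largest value, 47/6, making it the main broker — the node through which the most shortest paths run.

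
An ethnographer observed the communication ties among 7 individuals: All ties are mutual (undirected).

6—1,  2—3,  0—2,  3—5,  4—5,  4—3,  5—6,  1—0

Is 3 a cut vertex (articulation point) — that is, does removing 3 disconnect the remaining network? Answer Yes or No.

Even without 3, every remaining node can still reach every other (the residual graph is connected), so 3 is not a cut vertex.

No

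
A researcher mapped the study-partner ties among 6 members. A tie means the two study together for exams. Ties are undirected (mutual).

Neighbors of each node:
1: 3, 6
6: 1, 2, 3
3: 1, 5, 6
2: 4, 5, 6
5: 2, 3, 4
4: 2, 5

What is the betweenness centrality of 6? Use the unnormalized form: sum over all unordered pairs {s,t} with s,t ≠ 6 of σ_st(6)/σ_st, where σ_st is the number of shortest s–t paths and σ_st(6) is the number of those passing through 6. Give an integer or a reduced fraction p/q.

2

Pairs whose geodesics pass through 6 — 1–4: 1/2; 1–2: 1; 3–2: 1/2.
All other pairs contribute 0.
Summing the contributions gives betweenness(6) = 2.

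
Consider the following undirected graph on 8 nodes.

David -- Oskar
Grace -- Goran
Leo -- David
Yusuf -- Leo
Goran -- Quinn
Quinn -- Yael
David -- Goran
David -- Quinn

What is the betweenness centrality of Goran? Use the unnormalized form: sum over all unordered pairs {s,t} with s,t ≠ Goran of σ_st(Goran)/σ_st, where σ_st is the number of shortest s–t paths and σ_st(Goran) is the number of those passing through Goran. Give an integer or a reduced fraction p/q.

Pairs whose geodesics pass through Goran — Grace–Yusuf: 1; Grace–Quinn: 1; Grace–David: 1; Grace–Leo: 1; Grace–Oskar: 1; Grace–Yael: 1.
All other pairs contribute 0.
Summing the contributions gives betweenness(Goran) = 6.

6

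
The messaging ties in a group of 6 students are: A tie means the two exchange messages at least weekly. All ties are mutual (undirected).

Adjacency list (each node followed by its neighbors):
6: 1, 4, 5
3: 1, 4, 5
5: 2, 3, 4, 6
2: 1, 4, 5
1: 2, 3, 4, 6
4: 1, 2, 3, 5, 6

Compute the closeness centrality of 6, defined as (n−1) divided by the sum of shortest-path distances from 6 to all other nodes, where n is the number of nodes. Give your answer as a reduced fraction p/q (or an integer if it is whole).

5/7

Distances from 6: 1:1, 2:2, 3:2, 4:1, 5:1. Sum = 7.
n = 6, so closeness = 5/7.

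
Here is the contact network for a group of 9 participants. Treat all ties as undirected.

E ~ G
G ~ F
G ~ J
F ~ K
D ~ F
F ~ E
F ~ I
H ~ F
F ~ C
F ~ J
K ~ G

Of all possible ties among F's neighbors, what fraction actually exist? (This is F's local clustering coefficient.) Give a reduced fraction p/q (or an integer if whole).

F's neighbors: C, D, E, G, H, I, J, and K (k = 8).
Possible neighbor pairs: C(8,2) = 28. Edges among them: E–G, G–J, G–K → e = 3.
Clustering(F) = 3/28.

3/28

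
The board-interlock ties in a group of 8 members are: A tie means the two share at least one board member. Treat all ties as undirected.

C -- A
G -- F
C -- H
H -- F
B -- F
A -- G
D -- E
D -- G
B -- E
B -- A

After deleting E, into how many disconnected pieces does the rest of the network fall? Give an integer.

E's neighbors (B and D) remain reachable from one another through other ties, so the rest of the network stays in one piece.

1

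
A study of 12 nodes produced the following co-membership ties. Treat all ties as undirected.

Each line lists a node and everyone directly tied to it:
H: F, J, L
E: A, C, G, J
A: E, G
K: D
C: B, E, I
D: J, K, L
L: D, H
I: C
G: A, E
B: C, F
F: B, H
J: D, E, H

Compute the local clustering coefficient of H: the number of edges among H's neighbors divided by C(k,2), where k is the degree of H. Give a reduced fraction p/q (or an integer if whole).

0

H's neighbors: F, J, and L (k = 3).
Possible neighbor pairs: C(3,2) = 3. Edges among them: none → e = 0.
Clustering(H) = 0/3 = 0.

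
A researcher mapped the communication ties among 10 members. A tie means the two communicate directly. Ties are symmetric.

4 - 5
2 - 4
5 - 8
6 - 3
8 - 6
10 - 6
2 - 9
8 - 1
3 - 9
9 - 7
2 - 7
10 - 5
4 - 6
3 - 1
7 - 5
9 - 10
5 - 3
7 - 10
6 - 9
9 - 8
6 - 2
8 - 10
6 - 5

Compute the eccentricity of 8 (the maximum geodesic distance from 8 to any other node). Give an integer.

2

Distances from 8: 1:1, 2:2, 3:2, 4:2, 5:1, 6:1, 7:2, 9:1, 10:1.
The largest is 2 (to 3, 2, 4, and 7), so the eccentricity of 8 is 2.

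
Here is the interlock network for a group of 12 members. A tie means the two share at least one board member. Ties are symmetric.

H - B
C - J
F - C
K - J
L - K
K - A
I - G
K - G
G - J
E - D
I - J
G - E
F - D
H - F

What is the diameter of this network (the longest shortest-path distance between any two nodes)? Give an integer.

Eccentricity of each node (its greatest distance to any other): A:6, B:6, C:3, D:4, E:4, F:4, G:5, H:5, I:5, J:4, K:5, L:6.
The maximum eccentricity is 6, realized for instance by the pair L–B via L – K – J – C – F – H – B. So the diameter is 6.

6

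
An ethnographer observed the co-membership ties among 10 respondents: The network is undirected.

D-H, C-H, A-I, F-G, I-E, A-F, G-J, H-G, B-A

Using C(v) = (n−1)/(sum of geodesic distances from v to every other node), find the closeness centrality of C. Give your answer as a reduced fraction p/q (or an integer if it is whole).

Distances from C: A:4, B:5, D:2, E:6, F:3, G:2, H:1, I:5, J:3. Sum = 31.
n = 10, so closeness = 9/31.

9/31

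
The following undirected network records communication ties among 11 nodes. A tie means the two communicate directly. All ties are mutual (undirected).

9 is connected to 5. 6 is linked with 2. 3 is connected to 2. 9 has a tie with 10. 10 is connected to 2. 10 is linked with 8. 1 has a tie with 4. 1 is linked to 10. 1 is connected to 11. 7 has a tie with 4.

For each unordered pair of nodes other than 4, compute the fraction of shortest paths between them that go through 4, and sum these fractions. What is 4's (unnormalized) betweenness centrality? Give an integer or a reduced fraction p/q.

Pairs whose geodesics pass through 4 — 5–7: 1; 2–7: 1; 3–7: 1; 8–7: 1; 11–7: 1; 9–7: 1; 7–10: 1; 7–6: 1; 7–1: 1.
All other pairs contribute 0.
Summing the contributions gives betweenness(4) = 9.

9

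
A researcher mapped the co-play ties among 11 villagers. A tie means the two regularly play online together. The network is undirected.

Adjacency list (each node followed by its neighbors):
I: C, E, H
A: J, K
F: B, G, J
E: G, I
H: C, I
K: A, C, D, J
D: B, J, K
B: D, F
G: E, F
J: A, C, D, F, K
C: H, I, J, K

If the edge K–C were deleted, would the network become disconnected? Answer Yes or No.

Even without that edge, K still reaches C via K – J – C, so the network stays connected. Not a bridge.

No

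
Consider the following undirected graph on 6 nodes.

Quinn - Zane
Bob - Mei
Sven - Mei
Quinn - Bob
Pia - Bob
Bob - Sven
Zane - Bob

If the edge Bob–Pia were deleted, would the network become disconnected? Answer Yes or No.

Yes

Without the Bob–Pia edge there is no alternate route between Bob and Pia, so the network disconnects. It is a bridge.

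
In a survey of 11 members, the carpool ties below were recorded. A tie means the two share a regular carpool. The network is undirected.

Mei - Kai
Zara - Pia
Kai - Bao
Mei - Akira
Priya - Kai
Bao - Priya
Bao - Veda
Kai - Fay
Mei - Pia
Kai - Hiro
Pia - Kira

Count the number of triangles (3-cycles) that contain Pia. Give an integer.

Pia's neighbors are Kira, Mei, and Zara, but none of them are tied to each other, so no triangle contains Pia.

0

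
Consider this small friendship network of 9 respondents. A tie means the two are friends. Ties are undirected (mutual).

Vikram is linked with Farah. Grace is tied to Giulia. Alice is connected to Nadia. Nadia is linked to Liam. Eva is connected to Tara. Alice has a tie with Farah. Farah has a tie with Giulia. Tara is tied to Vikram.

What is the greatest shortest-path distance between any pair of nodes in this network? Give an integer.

6

Eccentricity of each node (its greatest distance to any other): Alice:4, Eva:6, Farah:3, Giulia:4, Grace:5, Liam:6, Nadia:5, Tara:5, Vikram:4.
The maximum eccentricity is 6, realized for instance by the pair Liam–Eva via Liam – Nadia – Alice – Farah – Vikram – Tara – Eva. So the diameter is 6.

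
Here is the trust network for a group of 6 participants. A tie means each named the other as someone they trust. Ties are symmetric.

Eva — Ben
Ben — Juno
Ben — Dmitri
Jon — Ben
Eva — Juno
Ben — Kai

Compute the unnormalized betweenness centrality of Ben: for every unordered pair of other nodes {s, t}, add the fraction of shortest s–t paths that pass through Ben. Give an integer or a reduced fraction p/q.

9

Pairs whose geodesics pass through Ben — Dmitri–Eva: 1; Dmitri–Jon: 1; Dmitri–Kai: 1; Dmitri–Juno: 1; Eva–Jon: 1; Eva–Kai: 1; Jon–Kai: 1; Jon–Juno: 1; Kai–Juno: 1.
All other pairs contribute 0.
Summing the contributions gives betweenness(Ben) = 9.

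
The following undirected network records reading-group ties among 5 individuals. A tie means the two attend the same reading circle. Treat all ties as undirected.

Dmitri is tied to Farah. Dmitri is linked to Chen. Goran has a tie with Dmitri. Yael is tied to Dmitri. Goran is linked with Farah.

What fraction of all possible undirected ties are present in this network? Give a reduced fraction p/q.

There are 5 edges and 5 nodes, so the maximum possible is C(5,2) = 10.
Density = 5/10 = 1/2.

1/2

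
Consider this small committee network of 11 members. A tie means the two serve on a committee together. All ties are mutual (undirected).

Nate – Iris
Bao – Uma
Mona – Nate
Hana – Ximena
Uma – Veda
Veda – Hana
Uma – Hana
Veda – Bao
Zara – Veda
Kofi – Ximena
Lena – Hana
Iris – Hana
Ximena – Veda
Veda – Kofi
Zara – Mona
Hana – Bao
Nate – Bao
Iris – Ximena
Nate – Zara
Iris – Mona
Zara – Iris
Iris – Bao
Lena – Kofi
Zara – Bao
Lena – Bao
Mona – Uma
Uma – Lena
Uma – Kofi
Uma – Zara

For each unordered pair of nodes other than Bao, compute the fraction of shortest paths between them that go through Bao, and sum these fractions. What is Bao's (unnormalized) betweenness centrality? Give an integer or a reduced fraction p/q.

100/21

Pairs whose geodesics pass through Bao — Lena–Zara: 1/2; Lena–Nate: 1; Lena–Iris: 1/2; Lena–Veda: 1/4; Zara–Hana: 1/4; Nate–Uma: 1/3; Nate–Hana: 1/2; Nate–Veda: 1/2; Nate–Kofi: 3/7; Uma–Iris: 1/4; Iris–Veda: 1/4.
All other pairs contribute 0.
Summing the contributions gives betweenness(Bao) = 100/21.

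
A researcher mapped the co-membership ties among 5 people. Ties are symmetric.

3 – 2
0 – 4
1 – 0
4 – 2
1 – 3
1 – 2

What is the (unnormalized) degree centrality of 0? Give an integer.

0 is directly tied to 1 and 4. That is 2 neighbors, so the degree of 0 is 2.

2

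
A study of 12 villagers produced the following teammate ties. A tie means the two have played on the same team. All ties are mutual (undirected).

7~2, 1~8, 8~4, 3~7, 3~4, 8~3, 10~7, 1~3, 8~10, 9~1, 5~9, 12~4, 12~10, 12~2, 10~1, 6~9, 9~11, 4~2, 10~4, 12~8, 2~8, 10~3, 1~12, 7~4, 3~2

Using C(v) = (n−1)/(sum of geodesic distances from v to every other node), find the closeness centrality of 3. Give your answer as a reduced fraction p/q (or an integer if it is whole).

11/19

Distances from 3: 1:1, 2:1, 4:1, 5:3, 6:3, 7:1, 8:1, 9:2, 10:1, 11:3, 12:2. Sum = 19.
n = 12, so closeness = 11/19.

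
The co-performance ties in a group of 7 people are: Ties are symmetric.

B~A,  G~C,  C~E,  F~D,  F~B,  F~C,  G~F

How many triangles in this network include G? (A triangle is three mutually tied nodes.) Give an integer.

G's neighbors: C and F.
Neighbor pairs that are themselves tied: G–C–F. Each forms one triangle with G, for 1 in total.

1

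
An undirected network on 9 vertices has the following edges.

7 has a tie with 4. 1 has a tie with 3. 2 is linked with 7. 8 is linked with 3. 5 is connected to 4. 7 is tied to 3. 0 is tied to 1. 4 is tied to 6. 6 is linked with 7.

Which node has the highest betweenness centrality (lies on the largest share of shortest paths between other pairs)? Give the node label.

7

Unnormalized betweenness of each node: 0:0, 1:7, 2:0, 3:17, 4:7, 5:0, 6:0, 7:19, 8:0.
7 has the largest value, 19, making it the main broker — the node through which the most shortest paths run.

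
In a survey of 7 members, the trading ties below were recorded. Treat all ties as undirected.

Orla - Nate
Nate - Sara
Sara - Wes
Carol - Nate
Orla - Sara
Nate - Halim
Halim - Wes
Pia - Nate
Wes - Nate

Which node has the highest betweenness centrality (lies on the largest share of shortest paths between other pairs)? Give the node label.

Nate

Unnormalized betweenness of each node: Carol:0, Halim:0, Nate:11, Orla:0, Pia:0, Sara:1/2, Wes:1/2.
Nate has the largest value, 11, making it the main broker — the node through which the most shortest paths run.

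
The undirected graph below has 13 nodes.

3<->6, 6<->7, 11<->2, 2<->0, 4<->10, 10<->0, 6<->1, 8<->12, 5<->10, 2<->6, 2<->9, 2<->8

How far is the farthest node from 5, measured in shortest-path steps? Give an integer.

5

Distances from 5: 0:2, 1:5, 2:3, 3:5, 4:2, 6:4, 7:5, 8:4, 9:4, 10:1, 11:4, 12:5.
The largest is 5 (to 12, 3, 1, and 7), so the eccentricity of 5 is 5.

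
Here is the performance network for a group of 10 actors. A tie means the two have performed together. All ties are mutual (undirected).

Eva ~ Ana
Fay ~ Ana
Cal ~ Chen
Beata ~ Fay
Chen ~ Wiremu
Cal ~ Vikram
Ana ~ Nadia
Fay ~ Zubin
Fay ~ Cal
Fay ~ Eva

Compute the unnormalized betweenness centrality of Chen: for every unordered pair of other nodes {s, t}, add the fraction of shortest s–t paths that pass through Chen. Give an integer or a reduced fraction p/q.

8

Pairs whose geodesics pass through Chen — Vikram–Wiremu: 1; Wiremu–Beata: 1; Wiremu–Fay: 1; Wiremu–Nadia: 1; Wiremu–Ana: 1; Wiremu–Cal: 1; Wiremu–Eva: 1; Wiremu–Zubin: 1.
All other pairs contribute 0.
Summing the contributions gives betweenness(Chen) = 8.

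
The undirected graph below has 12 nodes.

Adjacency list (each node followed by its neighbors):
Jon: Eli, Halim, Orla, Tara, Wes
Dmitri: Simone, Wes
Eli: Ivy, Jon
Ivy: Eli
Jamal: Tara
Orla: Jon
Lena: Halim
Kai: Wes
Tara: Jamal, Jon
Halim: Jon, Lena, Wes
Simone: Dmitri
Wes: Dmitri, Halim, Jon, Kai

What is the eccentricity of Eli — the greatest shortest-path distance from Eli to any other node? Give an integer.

4

Distances from Eli: Dmitri:3, Halim:2, Ivy:1, Jamal:3, Jon:1, Kai:3, Lena:3, Orla:2, Simone:4, Tara:2, Wes:2.
The largest is 4 (to Simone), so the eccentricity of Eli is 4.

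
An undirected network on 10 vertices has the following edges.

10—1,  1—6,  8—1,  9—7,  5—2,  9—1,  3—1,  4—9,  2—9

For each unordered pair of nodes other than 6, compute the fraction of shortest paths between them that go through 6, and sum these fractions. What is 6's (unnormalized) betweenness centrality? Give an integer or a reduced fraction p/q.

No shortest path between any pair of other nodes passes through 6.
Summing the contributions gives betweenness(6) = 0.

0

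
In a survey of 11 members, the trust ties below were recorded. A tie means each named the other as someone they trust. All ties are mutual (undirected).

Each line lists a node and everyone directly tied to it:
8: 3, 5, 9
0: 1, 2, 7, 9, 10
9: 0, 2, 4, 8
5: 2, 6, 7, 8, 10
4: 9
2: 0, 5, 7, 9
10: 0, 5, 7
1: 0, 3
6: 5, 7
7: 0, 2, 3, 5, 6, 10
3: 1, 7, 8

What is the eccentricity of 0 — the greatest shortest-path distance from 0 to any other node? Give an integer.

Distances from 0: 1:1, 2:1, 3:2, 4:2, 5:2, 6:2, 7:1, 8:2, 9:1, 10:1.
The largest is 2 (to 3, 6, 5, 4, and 8), so the eccentricity of 0 is 2.

2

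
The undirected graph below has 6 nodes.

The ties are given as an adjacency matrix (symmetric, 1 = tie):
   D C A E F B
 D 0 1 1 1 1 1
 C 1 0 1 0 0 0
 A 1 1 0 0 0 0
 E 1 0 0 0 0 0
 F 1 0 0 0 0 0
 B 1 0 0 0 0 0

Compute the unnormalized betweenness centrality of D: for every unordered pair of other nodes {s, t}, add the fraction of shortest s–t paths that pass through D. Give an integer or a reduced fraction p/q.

Pairs whose geodesics pass through D — C–E: 1; C–F: 1; C–B: 1; A–E: 1; A–F: 1; A–B: 1; E–F: 1; E–B: 1; F–B: 1.
All other pairs contribute 0.
Summing the contributions gives betweenness(D) = 9.

9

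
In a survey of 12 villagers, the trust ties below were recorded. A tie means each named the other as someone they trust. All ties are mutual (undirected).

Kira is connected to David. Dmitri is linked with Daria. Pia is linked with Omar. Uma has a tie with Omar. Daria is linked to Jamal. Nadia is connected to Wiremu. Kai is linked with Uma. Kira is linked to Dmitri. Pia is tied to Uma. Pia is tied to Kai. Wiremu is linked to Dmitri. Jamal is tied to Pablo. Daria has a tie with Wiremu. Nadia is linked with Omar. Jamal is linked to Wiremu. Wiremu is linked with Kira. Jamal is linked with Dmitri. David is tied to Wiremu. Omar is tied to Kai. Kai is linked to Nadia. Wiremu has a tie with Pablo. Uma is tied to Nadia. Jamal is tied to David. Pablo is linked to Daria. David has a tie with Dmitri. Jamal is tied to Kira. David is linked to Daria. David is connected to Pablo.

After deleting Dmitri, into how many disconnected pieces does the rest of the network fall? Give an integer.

1

Dmitri's neighbors (Daria, David, Jamal, Kira, and Wiremu) remain reachable from one another through other ties, so the rest of the network stays in one piece.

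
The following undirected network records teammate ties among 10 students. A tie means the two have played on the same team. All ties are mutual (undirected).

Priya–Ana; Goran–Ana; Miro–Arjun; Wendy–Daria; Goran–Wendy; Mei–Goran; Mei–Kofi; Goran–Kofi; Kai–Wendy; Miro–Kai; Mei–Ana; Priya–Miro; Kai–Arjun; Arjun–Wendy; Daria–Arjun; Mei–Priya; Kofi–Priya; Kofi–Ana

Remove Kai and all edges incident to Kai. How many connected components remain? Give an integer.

Kai's neighbors (Arjun, Miro, and Wendy) remain reachable from one another through other ties, so the rest of the network stays in one piece.

1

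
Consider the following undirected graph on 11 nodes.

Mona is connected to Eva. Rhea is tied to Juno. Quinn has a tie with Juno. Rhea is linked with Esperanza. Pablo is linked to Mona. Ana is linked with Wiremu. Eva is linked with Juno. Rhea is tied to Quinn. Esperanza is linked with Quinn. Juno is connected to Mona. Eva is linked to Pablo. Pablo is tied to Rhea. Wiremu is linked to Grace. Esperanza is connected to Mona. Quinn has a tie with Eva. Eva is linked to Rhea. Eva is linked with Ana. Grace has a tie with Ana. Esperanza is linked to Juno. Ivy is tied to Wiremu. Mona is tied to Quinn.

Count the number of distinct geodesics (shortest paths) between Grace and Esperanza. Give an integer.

4

The shortest distance is 4. The length-4 paths are: Grace–Ana–Eva–Juno–Esperanza; Grace–Ana–Eva–Mona–Esperanza; Grace–Ana–Eva–Quinn–Esperanza; Grace–Ana–Eva–Rhea–Esperanza.
That gives 4 distinct shortest paths.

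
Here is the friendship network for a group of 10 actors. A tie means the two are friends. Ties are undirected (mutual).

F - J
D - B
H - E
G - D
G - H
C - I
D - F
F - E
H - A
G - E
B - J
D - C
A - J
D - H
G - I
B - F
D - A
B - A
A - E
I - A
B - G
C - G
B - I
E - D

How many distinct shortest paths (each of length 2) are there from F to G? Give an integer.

The shortest distance is 2. The length-2 paths are: F–B–G; F–E–G; F–D–G.
That gives 3 distinct shortest paths.

3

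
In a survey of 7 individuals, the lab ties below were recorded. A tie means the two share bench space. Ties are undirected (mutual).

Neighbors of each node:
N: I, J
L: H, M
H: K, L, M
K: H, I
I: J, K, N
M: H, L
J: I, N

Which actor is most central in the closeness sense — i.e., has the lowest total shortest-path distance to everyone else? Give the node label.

Farness (sum of distances to all others) for each node — H:11, I:11, J:15, K:10, L:15, M:15, N:15.
The smallest farness is 10, for K, so K has the highest closeness.

K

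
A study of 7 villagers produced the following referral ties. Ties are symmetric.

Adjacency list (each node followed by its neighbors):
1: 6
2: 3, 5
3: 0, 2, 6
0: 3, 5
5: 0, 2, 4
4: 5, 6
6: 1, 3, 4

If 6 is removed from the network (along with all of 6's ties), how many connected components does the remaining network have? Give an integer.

2

Without 6, the remaining ties split the others into: {0, 2, 3, 4, 5}; {1}.
That's 2 separate components.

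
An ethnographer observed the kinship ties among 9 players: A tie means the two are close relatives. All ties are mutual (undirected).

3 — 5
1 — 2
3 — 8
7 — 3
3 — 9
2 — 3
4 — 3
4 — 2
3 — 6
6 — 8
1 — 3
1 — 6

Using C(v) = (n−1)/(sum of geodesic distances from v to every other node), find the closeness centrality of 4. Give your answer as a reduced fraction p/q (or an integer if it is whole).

Distances from 4: 1:2, 2:1, 3:1, 5:2, 6:2, 7:2, 8:2, 9:2. Sum = 14.
n = 9, so closeness = 8/14 = 4/7.

4/7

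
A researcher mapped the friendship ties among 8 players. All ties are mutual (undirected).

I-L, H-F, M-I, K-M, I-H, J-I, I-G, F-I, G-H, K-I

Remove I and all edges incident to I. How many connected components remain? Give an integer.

Without I, the remaining ties split the others into: {K, M}; {J}; {L}; {F, G, H}.
That's 4 separate components.

4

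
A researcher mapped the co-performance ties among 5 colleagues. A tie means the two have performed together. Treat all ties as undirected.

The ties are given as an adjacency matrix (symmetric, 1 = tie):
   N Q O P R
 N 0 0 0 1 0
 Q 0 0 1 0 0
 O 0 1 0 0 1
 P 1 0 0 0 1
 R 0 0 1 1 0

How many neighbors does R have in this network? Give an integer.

2

R is directly tied to O and P. That is 2 neighbors, so the degree of R is 2.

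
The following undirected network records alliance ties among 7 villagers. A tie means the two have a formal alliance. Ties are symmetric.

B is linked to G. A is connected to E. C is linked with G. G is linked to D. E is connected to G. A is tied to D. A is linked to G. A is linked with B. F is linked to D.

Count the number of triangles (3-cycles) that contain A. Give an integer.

A's neighbors: B, D, E, and G.
Neighbor pairs that are themselves tied: A–B–G; A–D–G; A–E–G. Each forms one triangle with A, for 3 in total.

3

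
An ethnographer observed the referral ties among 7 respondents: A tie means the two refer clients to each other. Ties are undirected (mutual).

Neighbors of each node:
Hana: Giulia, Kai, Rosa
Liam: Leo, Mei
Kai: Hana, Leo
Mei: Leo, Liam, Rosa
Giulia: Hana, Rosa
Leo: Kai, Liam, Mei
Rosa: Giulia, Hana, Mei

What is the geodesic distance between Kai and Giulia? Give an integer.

2

One shortest route is Kai – Hana – Giulia, which uses 2 edges, and Kai and Giulia are not directly tied, so nothing shorter exists. So d(Kai,Giulia) = 2.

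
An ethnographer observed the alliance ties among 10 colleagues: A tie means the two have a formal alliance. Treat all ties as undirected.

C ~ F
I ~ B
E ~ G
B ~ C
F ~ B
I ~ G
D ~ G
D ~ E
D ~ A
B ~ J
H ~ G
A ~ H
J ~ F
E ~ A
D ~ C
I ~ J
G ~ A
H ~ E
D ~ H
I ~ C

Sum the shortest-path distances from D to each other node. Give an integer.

14

Distances from D: A:1, B:2, C:1, E:1, F:2, G:1, H:1, I:2, J:3.
Sum = 1 + 2 + 1 + 1 + 2 + 1 + 1 + 2 + 3 = 14.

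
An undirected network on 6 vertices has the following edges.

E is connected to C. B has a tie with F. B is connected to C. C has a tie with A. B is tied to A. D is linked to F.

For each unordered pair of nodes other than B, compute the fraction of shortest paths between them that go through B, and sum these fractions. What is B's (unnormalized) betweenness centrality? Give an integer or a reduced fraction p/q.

Pairs whose geodesics pass through B — C–F: 1; C–D: 1; E–F: 1; E–D: 1; F–A: 1; A–D: 1.
All other pairs contribute 0.
Summing the contributions gives betweenness(B) = 6.

6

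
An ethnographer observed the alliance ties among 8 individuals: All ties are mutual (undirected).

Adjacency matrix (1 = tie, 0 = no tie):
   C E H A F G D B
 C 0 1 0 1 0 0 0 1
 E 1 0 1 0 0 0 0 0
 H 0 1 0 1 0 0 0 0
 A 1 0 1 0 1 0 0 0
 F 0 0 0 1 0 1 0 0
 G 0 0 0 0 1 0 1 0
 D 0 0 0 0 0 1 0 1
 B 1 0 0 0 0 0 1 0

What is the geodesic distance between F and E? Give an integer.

3

One shortest route is F – A – C – E, which uses 3 edges, and at distance 2 from F we only reach {C, D, H}, which does not include E. So d(F,E) = 3.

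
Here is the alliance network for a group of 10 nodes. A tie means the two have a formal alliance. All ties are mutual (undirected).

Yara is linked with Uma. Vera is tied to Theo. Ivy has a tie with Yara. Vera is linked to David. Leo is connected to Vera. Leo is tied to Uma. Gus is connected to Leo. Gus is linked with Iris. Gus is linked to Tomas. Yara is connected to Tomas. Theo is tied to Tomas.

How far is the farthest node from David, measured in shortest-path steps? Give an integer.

Distances from David: Gus:3, Iris:4, Ivy:5, Leo:2, Theo:2, Tomas:3, Uma:3, Vera:1, Yara:4.
The largest is 5 (to Ivy), so the eccentricity of David is 5.

5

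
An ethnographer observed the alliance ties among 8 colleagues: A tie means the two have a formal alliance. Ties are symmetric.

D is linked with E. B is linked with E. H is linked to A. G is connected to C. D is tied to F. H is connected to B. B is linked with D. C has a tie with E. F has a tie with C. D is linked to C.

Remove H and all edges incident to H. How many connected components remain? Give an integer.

2

Without H, the remaining ties split the others into: {B, C, D, E, F, G}; {A}.
That's 2 separate components.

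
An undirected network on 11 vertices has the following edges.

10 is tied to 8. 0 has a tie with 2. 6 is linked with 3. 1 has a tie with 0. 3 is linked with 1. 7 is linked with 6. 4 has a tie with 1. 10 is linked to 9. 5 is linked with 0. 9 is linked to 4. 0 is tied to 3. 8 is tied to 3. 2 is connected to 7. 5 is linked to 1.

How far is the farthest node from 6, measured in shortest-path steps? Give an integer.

4

Distances from 6: 0:2, 1:2, 2:2, 3:1, 4:3, 5:3, 7:1, 8:2, 9:4, 10:3.
The largest is 4 (to 9), so the eccentricity of 6 is 4.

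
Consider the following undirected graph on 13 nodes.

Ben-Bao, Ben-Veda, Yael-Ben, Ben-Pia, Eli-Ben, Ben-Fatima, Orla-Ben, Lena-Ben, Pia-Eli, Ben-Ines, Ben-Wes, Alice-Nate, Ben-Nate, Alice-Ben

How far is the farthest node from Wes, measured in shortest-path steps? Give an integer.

Distances from Wes: Alice:2, Bao:2, Ben:1, Eli:2, Fatima:2, Ines:2, Lena:2, Nate:2, Orla:2, Pia:2, Veda:2, Yael:2.
The largest is 2 (to Alice, Fatima, Yael, Lena, Bao, Nate, Orla, Veda, Ines, Pia, and Eli), so the eccentricity of Wes is 2.

2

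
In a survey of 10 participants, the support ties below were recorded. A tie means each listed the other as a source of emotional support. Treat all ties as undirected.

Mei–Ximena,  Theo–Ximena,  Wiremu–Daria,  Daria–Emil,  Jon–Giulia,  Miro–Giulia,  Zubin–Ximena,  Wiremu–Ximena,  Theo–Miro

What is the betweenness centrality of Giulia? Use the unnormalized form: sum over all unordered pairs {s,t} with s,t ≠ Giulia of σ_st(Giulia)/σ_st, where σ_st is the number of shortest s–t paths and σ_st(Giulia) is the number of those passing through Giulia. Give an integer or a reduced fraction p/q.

Pairs whose geodesics pass through Giulia — Miro–Jon: 1; Jon–Mei: 1; Jon–Emil: 1; Jon–Daria: 1; Jon–Ximena: 1; Jon–Theo: 1; Jon–Zubin: 1; Jon–Wiremu: 1.
All other pairs contribute 0.
Summing the contributions gives betweenness(Giulia) = 8.

8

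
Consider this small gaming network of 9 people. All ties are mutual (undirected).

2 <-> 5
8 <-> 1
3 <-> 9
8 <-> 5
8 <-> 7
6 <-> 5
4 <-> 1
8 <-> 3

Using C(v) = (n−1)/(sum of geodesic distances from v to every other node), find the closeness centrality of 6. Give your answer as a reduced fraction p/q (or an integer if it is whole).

Distances from 6: 1:3, 2:2, 3:3, 4:4, 5:1, 7:3, 8:2, 9:4. Sum = 22.
n = 9, so closeness = 8/22 = 4/11.

4/11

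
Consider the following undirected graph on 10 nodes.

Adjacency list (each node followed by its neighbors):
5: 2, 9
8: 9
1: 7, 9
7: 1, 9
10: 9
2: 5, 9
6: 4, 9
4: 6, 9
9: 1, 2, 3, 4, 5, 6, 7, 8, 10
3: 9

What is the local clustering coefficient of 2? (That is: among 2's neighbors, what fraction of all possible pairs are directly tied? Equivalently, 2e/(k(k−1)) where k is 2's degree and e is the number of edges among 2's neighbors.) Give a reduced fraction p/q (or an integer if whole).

2's neighbors: 5 and 9 (k = 2).
Possible neighbor pairs: C(2,2) = 1. Edges among them: 5–9 → e = 1.
Clustering(2) = 1/1.

1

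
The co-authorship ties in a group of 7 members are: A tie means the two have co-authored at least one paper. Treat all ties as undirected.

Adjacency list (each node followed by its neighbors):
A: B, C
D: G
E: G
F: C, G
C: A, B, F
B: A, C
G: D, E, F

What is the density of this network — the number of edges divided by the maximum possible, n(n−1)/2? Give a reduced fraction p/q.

There are 7 edges and 7 nodes, so the maximum possible is C(7,2) = 21.
Density = 7/21 = 1/3.

1/3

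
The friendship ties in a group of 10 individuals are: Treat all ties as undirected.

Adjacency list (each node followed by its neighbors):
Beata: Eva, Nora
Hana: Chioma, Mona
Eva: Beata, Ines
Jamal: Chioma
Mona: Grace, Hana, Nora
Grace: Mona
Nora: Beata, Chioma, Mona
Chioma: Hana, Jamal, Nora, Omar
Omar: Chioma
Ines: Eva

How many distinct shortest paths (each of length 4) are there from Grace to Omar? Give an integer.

2

The shortest distance is 4. The length-4 paths are: Grace–Mona–Hana–Chioma–Omar; Grace–Mona–Nora–Chioma–Omar.
That gives 2 distinct shortest paths.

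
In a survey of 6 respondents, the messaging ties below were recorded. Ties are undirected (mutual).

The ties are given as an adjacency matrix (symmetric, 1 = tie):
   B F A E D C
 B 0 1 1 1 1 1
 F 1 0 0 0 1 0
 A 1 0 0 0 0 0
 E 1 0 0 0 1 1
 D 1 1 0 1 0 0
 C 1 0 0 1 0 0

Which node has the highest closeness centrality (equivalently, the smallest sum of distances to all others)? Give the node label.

Farness (sum of distances to all others) for each node — A:9, B:5, C:8, D:7, E:7, F:8.
The smallest farness is 5, for B, so B has the highest closeness.

B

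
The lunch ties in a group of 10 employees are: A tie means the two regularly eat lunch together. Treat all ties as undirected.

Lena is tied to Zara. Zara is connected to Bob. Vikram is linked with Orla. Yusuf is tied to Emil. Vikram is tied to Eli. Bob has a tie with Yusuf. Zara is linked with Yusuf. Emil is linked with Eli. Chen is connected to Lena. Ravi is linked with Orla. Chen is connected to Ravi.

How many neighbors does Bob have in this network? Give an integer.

Bob is directly tied to Yusuf and Zara. That is 2 neighbors, so the degree of Bob is 2.

2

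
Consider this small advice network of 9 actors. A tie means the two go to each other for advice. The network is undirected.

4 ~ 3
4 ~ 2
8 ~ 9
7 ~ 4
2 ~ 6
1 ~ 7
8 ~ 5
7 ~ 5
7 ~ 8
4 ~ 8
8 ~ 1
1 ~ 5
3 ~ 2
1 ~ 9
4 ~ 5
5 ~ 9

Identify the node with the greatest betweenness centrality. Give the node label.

Unnormalized betweenness of each node: 1:1/3, 2:7, 3:0, 4:15, 5:11/3, 6:0, 7:4/3, 8:11/3, 9:0.
4 has the largest value, 15, making it the main broker — the node through which the most shortest paths run.

4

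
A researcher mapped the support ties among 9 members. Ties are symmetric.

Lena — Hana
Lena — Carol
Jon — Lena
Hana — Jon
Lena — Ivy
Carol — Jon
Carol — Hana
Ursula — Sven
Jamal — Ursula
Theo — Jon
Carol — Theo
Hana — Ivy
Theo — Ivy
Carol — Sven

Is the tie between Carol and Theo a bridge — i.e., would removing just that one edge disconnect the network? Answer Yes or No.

Even without that edge, Carol still reaches Theo via Carol – Jon – Theo, so the network stays connected. Not a bridge.

No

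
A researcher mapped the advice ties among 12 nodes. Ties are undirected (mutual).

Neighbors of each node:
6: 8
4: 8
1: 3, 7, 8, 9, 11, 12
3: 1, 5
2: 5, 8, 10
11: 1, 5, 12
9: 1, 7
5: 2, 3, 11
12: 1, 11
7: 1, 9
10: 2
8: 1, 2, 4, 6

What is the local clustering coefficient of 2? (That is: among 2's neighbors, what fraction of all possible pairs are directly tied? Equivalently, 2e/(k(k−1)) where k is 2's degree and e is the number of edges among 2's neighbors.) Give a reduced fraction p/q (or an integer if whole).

2's neighbors: 5, 8, and 10 (k = 3).
Possible neighbor pairs: C(3,2) = 3. Edges among them: none → e = 0.
Clustering(2) = 0/3 = 0.

0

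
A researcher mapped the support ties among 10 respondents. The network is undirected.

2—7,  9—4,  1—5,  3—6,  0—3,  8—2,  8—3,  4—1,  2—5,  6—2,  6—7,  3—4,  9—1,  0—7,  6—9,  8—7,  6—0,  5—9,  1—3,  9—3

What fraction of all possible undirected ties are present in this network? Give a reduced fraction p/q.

4/9

There are 20 edges and 10 nodes, so the maximum possible is C(10,2) = 45.
Density = 20/45 = 4/9.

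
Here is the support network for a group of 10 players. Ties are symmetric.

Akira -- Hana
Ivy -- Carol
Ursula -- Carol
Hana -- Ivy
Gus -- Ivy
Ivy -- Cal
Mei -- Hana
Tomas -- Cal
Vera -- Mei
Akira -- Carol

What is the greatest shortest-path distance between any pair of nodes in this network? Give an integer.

5

Eccentricity of each node (its greatest distance to any other): Akira:4, Cal:4, Carol:4, Gus:4, Hana:3, Ivy:3, Mei:4, Tomas:5, Ursula:5, Vera:5.
The maximum eccentricity is 5, realized for instance by the pair Tomas–Vera via Tomas – Cal – Ivy – Hana – Mei – Vera. So the diameter is 5.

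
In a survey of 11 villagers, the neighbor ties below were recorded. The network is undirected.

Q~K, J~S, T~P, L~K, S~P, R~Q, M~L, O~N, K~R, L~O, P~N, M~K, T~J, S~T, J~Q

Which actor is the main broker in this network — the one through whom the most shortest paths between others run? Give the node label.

Unnormalized betweenness of each node: J:37/3, K:38/3, L:9, M:0, N:7, O:23/3, P:22/3, Q:13, R:0, S:3, T:3.
Q has the largest value, 13, making it the main broker — the node through which the most shortest paths run.

Q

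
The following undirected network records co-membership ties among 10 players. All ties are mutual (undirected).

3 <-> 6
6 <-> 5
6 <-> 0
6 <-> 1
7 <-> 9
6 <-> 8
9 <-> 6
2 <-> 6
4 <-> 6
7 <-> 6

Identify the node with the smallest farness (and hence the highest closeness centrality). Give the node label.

Farness (sum of distances to all others) for each node — 0:17, 1:17, 2:17, 3:17, 4:17, 5:17, 6:9, 7:16, 8:17, 9:16.
The smallest farness is 9, for 6, so 6 has the highest closeness.

6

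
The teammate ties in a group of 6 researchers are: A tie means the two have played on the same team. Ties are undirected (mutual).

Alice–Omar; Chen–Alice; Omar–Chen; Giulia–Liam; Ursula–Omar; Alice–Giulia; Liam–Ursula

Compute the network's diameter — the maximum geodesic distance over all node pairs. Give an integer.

Eccentricity of each node (its greatest distance to any other): Alice:2, Chen:3, Giulia:2, Liam:3, Omar:2, Ursula:2.
The maximum eccentricity is 3, realized for instance by the pair Liam–Chen via Liam – Ursula – Omar – Chen. So the diameter is 3.

3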